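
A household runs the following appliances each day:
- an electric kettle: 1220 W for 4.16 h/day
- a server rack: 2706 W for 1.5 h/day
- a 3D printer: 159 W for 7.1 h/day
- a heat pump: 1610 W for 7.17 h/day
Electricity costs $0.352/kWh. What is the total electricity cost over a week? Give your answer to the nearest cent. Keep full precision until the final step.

$53.73

electric kettle: 1220 W × 4.16 h × 7 d = 35,526 Wh = 35.53 kWh
server rack: 2706 W × 1.5 h × 7 d = 28,413 Wh = 28.41 kWh
3D printer: 159 W × 7.1 h × 7 d = 7,902 Wh = 7.902 kWh
heat pump: 1610 W × 7.17 h × 7 d = 80,806 Wh = 80.81 kWh
Total energy = 35.53 + 28.41 + 7.902 + 80.81 = 152.6 kWh
Cost = 152.6 kWh × $0.352 = $53.73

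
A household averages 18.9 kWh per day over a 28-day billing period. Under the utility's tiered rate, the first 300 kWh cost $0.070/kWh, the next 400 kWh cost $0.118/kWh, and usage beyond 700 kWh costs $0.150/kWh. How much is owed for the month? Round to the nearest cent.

$48.05

Usage = 18.9 kWh/day × 28 days = 529.2 kWh
First 300 kWh × $0.070 = $21.00
Next 229.2 kWh × $0.118 = $27.05
Remaining tier: 0 kWh (not reached)
Total = $48.05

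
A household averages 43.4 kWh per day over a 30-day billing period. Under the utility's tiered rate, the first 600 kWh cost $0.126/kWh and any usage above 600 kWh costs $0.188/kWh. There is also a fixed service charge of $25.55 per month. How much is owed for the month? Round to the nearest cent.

$233.13

Usage = 43.4 kWh/day × 30 days = 1302 kWh
First 600 kWh × $0.126 = $75.60
Remaining 702 kWh × $0.188 = $131.98
Energy charge = $207.58; + service $25.55 = $233.13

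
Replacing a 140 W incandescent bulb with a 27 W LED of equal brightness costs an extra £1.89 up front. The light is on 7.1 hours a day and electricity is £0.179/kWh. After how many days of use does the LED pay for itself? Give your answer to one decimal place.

Power saved = 140 − 27 = 113 W
Daily energy saved = 113 W × 7.1 h = 802.3 Wh = 0.8023 kWh
Daily savings = 0.8023 × £0.179 = £0.1436
Payback = £1.89 / £0.1436 per day = 13.16 days

13.2 days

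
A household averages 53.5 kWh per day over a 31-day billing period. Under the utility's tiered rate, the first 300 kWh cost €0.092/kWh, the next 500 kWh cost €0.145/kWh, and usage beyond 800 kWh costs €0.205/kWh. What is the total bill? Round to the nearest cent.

Usage = 53.5 kWh/day × 31 days = 1658.5 kWh
First 300 kWh × €0.092 = €27.60
Next 500 kWh × €0.145 = €72.50
Remaining 858.5 kWh × €0.205 = €175.99
Total = €276.09

€276.09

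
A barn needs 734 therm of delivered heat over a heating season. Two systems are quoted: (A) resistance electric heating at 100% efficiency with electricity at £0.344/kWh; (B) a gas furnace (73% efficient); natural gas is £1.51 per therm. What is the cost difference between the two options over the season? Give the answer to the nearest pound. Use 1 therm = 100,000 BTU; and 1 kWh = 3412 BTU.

Heat load = 734 therm × 100,000 = 73,400,000 BTU
Gas: input = 73,400,000 / 0.73 = 100,547,945 BTU = 1,005 therm → 1,005 × £1.51 = £1,518.27
Electric: 73,400,000 BTU / 3412 = 21,510 kWh → × £0.344 = £7,400.23
Difference = |£1,518.27 − £7,400.23| = £5,881.96 ≈ £5882

£5882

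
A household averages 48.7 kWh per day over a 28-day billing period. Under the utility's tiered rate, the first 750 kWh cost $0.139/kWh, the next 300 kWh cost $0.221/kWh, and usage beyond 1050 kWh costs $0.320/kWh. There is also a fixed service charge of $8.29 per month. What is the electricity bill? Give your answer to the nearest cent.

Usage = 48.7 kWh/day × 28 days = 1363.6 kWh
First 750 kWh × $0.139 = $104.25
Next 300 kWh × $0.221 = $66.30
Remaining 313.6 kWh × $0.320 = $100.35
Energy charge = $270.90; + service $8.29 = $279.19

$279.19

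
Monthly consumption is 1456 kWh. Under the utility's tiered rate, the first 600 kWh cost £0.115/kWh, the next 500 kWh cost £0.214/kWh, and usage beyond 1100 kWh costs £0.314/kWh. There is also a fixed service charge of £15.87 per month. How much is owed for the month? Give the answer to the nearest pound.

£304

First 600 kWh × £0.115 = £69.00
Next 500 kWh × £0.214 = £107.00
Remaining 356 kWh × £0.314 = £111.78
Energy charge = £287.78; + service £15.87 = £303.65 ≈ £304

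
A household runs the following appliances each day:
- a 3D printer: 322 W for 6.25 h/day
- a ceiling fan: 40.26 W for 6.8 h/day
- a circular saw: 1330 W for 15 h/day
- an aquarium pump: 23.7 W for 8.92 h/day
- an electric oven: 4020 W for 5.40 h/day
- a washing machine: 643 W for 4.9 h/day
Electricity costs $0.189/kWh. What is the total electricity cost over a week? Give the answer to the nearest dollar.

3D printer: 322 W × 6.25 h × 7 d = 14,088 Wh = 14.09 kWh
ceiling fan: 40.26 W × 6.8 h × 7 d = 1,916 Wh = 1.916 kWh
circular saw: 1330 W × 15 h × 7 d = 139,650 Wh = 139.7 kWh
aquarium pump: 23.7 W × 8.92 h × 7 d = 1,480 Wh = 1.48 kWh
electric oven: 4020 W × 5.40 h × 7 d = 151,956 Wh = 152 kWh
washing machine: 643 W × 4.9 h × 7 d = 22,055 Wh = 22.05 kWh
Total energy = 14.09 + 1.916 + 139.7 + 1.48 + 152 + 22.05 = 331.1 kWh
Cost = 331.1 kWh × $0.189 = $62.59 ≈ $63

$63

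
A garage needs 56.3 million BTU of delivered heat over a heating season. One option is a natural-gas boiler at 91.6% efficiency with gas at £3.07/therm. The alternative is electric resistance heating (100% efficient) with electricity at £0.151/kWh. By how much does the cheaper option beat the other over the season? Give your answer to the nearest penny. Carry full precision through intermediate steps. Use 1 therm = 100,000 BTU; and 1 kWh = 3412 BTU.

£604.68

Heat load = 56.3 × 10⁶ BTU = 56,300,000 BTU
Gas: input = 56,300,000 / 0.916 = 61,462,882 BTU = 614.6 therm → 614.6 × £3.07 = £1,886.91
Electric: 56,300,000 BTU / 3412 = 16,500 kWh → × £0.151 = £2,491.59
Difference = |£1,886.91 − £2,491.59| = £604.68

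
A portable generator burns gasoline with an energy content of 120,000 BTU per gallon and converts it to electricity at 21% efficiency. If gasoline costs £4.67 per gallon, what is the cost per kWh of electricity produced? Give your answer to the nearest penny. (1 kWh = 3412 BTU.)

£0.63

Electrical output per gallon = 120,000 BTU × 0.21 / 3412 BTU/kWh = 7.386 kWh
Cost per kWh = £4.67 / 7.386 kWh = £0.632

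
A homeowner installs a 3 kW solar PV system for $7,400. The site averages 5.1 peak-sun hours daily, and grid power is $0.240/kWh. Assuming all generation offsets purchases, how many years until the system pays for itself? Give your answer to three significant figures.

5.52 years

Daily generation = 3 kW × 5.1 h = 15.3 kWh
Annual generation = 15.3 × 365 = 5584.5 kWh
Annual savings = 5584.5 × $0.240 = $1,340.28
Payback = $7,400 / $1,340.28 = 5.52 years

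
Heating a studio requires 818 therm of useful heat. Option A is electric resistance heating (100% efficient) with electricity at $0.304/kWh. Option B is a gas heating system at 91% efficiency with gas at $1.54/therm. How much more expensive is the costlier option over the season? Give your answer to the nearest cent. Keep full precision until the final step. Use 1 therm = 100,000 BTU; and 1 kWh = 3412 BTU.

$5903.85

Heat load = 818 therm × 100,000 = 81,800,000 BTU
Gas: input = 81,800,000 / 0.91 = 89,890,110 BTU = 898.9 therm → 898.9 × $1.54 = $1,384.31
Electric: 81,800,000 BTU / 3412 = 23,970 kWh → × $0.304 = $7,288.16
Difference = |$1,384.31 − $7,288.16| = $5,903.85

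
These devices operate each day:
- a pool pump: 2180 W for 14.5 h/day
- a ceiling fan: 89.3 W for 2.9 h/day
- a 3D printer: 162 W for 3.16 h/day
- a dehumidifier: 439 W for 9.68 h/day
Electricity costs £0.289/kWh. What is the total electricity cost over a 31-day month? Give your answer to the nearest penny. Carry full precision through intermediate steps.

pool pump: 2180 W × 14.5 h × 31 d = 979,910 Wh = 979.9 kWh
ceiling fan: 89.3 W × 2.9 h × 31 d = 8,028 Wh = 8.028 kWh
3D printer: 162 W × 3.16 h × 31 d = 15,870 Wh = 15.87 kWh
dehumidifier: 439 W × 9.68 h × 31 d = 131,735 Wh = 131.7 kWh
Total energy = 979.9 + 8.028 + 15.87 + 131.7 = 1,136 kWh
Cost = 1,136 kWh × £0.289 = £328.17

£328.17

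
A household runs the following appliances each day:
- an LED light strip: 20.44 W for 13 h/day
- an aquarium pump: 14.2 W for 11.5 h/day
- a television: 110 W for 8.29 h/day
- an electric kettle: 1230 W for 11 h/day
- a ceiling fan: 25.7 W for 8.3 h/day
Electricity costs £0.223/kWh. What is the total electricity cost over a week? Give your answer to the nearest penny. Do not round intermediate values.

£23.55

LED light strip: 20.44 W × 13 h × 7 d = 1,860 Wh = 1.86 kWh
aquarium pump: 14.2 W × 11.5 h × 7 d = 1,143 Wh = 1.143 kWh
television: 110 W × 8.29 h × 7 d = 6,383 Wh = 6.383 kWh
electric kettle: 1230 W × 11 h × 7 d = 94,710 Wh = 94.71 kWh
ceiling fan: 25.7 W × 8.3 h × 7 d = 1,493 Wh = 1.493 kWh
Total energy = 1.86 + 1.143 + 6.383 + 94.71 + 1.493 = 105.6 kWh
Cost = 105.6 kWh × £0.223 = £23.55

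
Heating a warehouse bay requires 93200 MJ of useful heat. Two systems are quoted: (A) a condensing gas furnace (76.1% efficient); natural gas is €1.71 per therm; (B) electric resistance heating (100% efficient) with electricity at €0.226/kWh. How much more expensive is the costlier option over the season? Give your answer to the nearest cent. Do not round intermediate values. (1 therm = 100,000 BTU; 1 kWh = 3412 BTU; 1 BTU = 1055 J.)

€3866.38

Heat load = 93200 MJ = 93,200,000,000 J / 1055 = 88,341,232 BTU
Gas: input = 88,341,232 / 0.761 = 116,085,719 BTU = 1,161 therm → 1,161 × €1.71 = €1,985.07
Electric: 88,341,232 BTU / 3412 = 25,890 kWh → × €0.226 = €5,851.44
Difference = |€1,985.07 − €5,851.44| = €3,866.38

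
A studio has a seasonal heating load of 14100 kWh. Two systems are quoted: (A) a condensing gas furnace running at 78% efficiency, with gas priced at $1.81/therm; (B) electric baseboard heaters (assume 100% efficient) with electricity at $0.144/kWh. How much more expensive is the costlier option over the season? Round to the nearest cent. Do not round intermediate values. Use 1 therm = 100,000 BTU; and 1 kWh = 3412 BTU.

Heat load = 14100 kWh × 3412 = 48,109,200 BTU
Gas: input = 48,109,200 / 0.78 = 61,678,462 BTU = 616.8 therm → 616.8 × $1.81 = $1,116.38
Electric: 48,109,200 BTU / 3412 = 14,100 kWh → × $0.144 = $2,030.40
Difference = |$1,116.38 − $2,030.40| = $914.02

$914.02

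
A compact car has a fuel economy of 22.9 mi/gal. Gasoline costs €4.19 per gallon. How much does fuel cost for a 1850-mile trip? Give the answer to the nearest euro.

Fuel = 1850 mi / 22.9 mpg = 80.79 gal
Cost = 80.79 gal × €4.19/gal = €338.49 ≈ €338

€338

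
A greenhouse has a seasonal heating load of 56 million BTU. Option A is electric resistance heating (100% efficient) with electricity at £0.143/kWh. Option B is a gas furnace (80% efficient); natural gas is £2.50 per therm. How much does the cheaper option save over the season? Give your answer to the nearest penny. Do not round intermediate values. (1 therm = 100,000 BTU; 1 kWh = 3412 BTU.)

£597.01

Heat load = 56 × 10⁶ BTU = 56,000,000 BTU
Gas: input = 56,000,000 / 0.80 = 70,000,000 BTU = 700 therm → 700 × £2.50 = £1,750.00
Electric: 56,000,000 BTU / 3412 = 16,410 kWh → × £0.143 = £2,347.01
Difference = |£1,750.00 − £2,347.01| = £597.01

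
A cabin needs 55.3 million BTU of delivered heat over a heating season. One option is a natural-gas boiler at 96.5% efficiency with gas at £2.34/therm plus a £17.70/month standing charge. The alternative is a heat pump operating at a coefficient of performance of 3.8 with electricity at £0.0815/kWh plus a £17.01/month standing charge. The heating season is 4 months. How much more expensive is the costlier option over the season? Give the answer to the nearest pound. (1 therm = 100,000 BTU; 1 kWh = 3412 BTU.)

£996

Heat load = 55.3 × 10⁶ BTU = 55,300,000 BTU
Gas: input = 55,300,000 / 0.965 = 57,305,699 BTU = 573.1 therm → 573.1 × £2.34 = £1,340.95; + 4 × £17.70 standing = £1,411.75
Heat pump: 55,300,000 BTU / 3412 = 16,210 kWh heat; / 3.8 = 4,265 kWh in → × £0.0815 = £347.61; + 4 × £17.01 standing = £415.65
Difference = |£1,411.75 − £415.65| = £996.11 ≈ £996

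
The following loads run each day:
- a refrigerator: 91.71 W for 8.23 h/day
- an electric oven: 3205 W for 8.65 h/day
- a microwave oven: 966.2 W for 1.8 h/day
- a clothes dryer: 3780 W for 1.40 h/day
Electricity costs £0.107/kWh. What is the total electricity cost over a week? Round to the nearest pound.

£27

refrigerator: 91.71 W × 8.23 h × 7 d = 5,283 Wh = 5.283 kWh
electric oven: 3205 W × 8.65 h × 7 d = 194,063 Wh = 194.1 kWh
microwave oven: 966.2 W × 1.8 h × 7 d = 12,174 Wh = 12.17 kWh
clothes dryer: 3780 W × 1.40 h × 7 d = 37,044 Wh = 37.04 kWh
Total energy = 5.283 + 194.1 + 12.17 + 37.04 = 248.6 kWh
Cost = 248.6 kWh × £0.107 = £26.60 ≈ £27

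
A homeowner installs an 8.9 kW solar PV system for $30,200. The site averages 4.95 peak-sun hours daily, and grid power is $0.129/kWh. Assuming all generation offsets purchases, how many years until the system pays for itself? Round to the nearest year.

Daily generation = 8.9 kW × 4.95 h = 44.06 kWh
Annual generation = 44.06 × 365 = 16080 kWh
Annual savings = 16080 × $0.129 = $2,074.33
Payback = $30,200 / $2,074.33 = 14.6 years

15 years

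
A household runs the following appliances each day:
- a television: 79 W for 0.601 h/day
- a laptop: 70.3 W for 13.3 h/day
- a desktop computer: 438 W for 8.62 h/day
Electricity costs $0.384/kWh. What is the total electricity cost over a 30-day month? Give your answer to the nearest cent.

$54.81

television: 79 W × 0.601 h × 30 d = 1,424 Wh = 1.424 kWh
laptop: 70.3 W × 13.3 h × 30 d = 28,050 Wh = 28.05 kWh
desktop computer: 438 W × 8.62 h × 30 d = 113,267 Wh = 113.3 kWh
Total energy = 1.424 + 28.05 + 113.3 = 142.7 kWh
Cost = 142.7 kWh × $0.384 = $54.81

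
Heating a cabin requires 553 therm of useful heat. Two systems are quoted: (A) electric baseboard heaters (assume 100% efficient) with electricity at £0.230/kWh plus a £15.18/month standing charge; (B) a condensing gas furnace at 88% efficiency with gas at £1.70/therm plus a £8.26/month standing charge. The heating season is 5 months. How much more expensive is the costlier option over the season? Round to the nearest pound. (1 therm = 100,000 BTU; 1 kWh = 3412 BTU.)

£2694

Heat load = 553 therm × 100,000 = 55,300,000 BTU
Gas: input = 55,300,000 / 0.88 = 62,840,909 BTU = 628.4 therm → 628.4 × £1.70 = £1,068.30; + 5 × £8.26 standing = £1,109.60
Electric: 55,300,000 BTU / 3412 = 16,210 kWh → × £0.230 = £3,727.73; + 5 × £15.18 standing = £3,803.63
Difference = |£1,109.60 − £3,803.63| = £2,694.03 ≈ £2694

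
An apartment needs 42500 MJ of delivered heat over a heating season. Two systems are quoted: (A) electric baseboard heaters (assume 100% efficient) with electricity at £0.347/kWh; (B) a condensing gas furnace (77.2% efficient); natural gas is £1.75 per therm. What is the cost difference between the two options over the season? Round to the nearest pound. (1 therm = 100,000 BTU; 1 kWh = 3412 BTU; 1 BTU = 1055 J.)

£3184

Heat load = 42500 MJ = 42,500,000,000 J / 1055 = 40,284,360 BTU
Gas: input = 40,284,360 / 0.772 = 52,181,814 BTU = 521.8 therm → 521.8 × £1.75 = £913.18
Electric: 40,284,360 BTU / 3412 = 11,810 kWh → × £0.347 = £4,096.91
Difference = |£913.18 − £4,096.91| = £3,183.73 ≈ £3184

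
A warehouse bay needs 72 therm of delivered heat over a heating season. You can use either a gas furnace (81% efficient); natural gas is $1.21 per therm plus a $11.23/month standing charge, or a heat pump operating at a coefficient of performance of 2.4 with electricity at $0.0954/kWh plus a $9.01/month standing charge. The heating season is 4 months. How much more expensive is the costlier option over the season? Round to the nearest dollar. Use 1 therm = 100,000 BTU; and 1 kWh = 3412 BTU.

Heat load = 72 therm × 100,000 = 7,200,000 BTU
Gas: input = 7,200,000 / 0.810 = 8,888,889 BTU = 88.89 therm → 88.89 × $1.21 = $107.56; + 4 × $11.23 standing = $152.48
Heat pump: 7,200,000 BTU / 3412 = 2,110 kWh heat; / 2.4 = 879.2 kWh in → × $0.0954 = $83.88; + 4 × $9.01 standing = $119.92
Difference = |$152.48 − $119.92| = $32.56 ≈ $33

$33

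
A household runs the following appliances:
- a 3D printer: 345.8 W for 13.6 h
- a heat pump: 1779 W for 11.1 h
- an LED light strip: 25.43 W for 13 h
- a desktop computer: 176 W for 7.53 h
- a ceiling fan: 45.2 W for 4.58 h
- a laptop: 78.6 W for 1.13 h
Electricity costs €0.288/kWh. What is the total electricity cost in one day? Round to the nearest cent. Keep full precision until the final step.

3D printer: 345.8 W × 13.6 h = 4,703 Wh = 4.703 kWh
heat pump: 1779 W × 11.1 h = 19,747 Wh = 19.75 kWh
LED light strip: 25.43 W × 13 h = 331 Wh = 0.3306 kWh
desktop computer: 176 W × 7.53 h = 1,325 Wh = 1.325 kWh
ceiling fan: 45.2 W × 4.58 h = 207 Wh = 0.207 kWh
laptop: 78.6 W × 1.13 h = 89 Wh = 0.08882 kWh
Total energy = 4.703 + 19.75 + 0.3306 + 1.325 + 0.207 + 0.08882 = 26.4 kWh
Cost = 26.4 kWh × €0.288 = €7.60

€7.60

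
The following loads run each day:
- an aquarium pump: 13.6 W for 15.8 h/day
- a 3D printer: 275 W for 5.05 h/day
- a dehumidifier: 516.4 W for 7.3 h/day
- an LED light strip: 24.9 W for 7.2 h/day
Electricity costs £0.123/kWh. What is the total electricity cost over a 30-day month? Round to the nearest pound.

aquarium pump: 13.6 W × 15.8 h × 30 d = 6,446 Wh = 6.446 kWh
3D printer: 275 W × 5.05 h × 30 d = 41,662 Wh = 41.66 kWh
dehumidifier: 516.4 W × 7.3 h × 30 d = 113,092 Wh = 113.1 kWh
LED light strip: 24.9 W × 7.2 h × 30 d = 5,378 Wh = 5.378 kWh
Total energy = 6.446 + 41.66 + 113.1 + 5.378 = 166.6 kWh
Cost = 166.6 kWh × £0.123 = £20.49 ≈ £20

£20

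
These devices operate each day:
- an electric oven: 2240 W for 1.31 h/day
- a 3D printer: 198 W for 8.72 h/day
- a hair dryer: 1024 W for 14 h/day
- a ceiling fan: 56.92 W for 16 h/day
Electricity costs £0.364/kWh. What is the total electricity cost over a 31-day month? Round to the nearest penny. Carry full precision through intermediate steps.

£224.64

electric oven: 2240 W × 1.31 h × 31 d = 90,966 Wh = 90.97 kWh
3D printer: 198 W × 8.72 h × 31 d = 53,523 Wh = 53.52 kWh
hair dryer: 1024 W × 14 h × 31 d = 444,416 Wh = 444.4 kWh
ceiling fan: 56.92 W × 16 h × 31 d = 28,232 Wh = 28.23 kWh
Total energy = 90.97 + 53.52 + 444.4 + 28.23 = 617.1 kWh
Cost = 617.1 kWh × £0.364 = £224.64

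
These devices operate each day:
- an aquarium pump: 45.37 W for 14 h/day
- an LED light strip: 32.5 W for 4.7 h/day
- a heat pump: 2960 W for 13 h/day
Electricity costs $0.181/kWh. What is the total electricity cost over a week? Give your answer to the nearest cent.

aquarium pump: 45.37 W × 14 h × 7 d = 4,446 Wh = 4.446 kWh
LED light strip: 32.5 W × 4.7 h × 7 d = 1,069 Wh = 1.069 kWh
heat pump: 2960 W × 13 h × 7 d = 269,360 Wh = 269.4 kWh
Total energy = 4.446 + 1.069 + 269.4 = 274.9 kWh
Cost = 274.9 kWh × $0.181 = $49.75

$49.75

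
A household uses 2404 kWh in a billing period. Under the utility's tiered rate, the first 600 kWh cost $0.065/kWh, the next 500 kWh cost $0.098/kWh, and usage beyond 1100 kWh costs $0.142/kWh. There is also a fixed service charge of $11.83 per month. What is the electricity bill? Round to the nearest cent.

First 600 kWh × $0.065 = $39.00
Next 500 kWh × $0.098 = $49.00
Remaining 1304 kWh × $0.142 = $185.17
Energy charge = $273.17; + service $11.83 = $285.00

$285.00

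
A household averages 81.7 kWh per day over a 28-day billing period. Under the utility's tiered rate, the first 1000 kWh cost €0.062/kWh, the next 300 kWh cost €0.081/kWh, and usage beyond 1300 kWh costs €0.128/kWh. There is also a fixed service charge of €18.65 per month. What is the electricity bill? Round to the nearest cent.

€231.36

Usage = 81.7 kWh/day × 28 days = 2287.6 kWh
First 1000 kWh × €0.062 = €62.00
Next 300 kWh × €0.081 = €24.30
Remaining 987.6 kWh × €0.128 = €126.41
Energy charge = €212.71; + service €18.65 = €231.36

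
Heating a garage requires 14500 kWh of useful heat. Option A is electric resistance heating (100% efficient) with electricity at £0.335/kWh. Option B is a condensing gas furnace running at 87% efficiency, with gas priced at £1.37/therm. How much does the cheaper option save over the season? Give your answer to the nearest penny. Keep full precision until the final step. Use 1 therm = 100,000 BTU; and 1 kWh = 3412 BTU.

£4078.43

Heat load = 14500 kWh × 3412 = 49,474,000 BTU
Gas: input = 49,474,000 / 0.87 = 56,866,667 BTU = 568.7 therm → 568.7 × £1.37 = £779.07
Electric: 49,474,000 BTU / 3412 = 14,500 kWh → × £0.335 = £4,857.50
Difference = |£779.07 − £4,857.50| = £4,078.43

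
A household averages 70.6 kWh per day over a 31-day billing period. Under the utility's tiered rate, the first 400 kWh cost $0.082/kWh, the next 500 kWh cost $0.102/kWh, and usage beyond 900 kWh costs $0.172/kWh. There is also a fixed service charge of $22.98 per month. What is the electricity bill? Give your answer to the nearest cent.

Usage = 70.6 kWh/day × 31 days = 2188.6 kWh
First 400 kWh × $0.082 = $32.80
Next 500 kWh × $0.102 = $51.00
Remaining 1288.6 kWh × $0.172 = $221.64
Energy charge = $305.44; + service $22.98 = $328.42

$328.42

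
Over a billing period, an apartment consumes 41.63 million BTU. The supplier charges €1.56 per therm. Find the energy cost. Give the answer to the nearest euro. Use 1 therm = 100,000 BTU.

41.63 million BTU × (10 therm/million BTU) = 416.3 therm
Cost = 416.3 therm × €1.56/therm = €649.43 ≈ €649

€649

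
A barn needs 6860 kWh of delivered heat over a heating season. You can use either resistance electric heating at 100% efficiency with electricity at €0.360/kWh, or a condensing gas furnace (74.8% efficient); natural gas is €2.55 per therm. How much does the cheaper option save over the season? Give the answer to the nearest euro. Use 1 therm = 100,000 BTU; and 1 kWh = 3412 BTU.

€1672

Heat load = 6860 kWh × 3412 = 23,406,320 BTU
Gas: input = 23,406,320 / 0.748 = 31,291,872 BTU = 312.9 therm → 312.9 × €2.55 = €797.94
Electric: 23,406,320 BTU / 3412 = 6,860 kWh → × €0.360 = €2,469.60
Difference = |€797.94 − €2,469.60| = €1,671.66 ≈ €1672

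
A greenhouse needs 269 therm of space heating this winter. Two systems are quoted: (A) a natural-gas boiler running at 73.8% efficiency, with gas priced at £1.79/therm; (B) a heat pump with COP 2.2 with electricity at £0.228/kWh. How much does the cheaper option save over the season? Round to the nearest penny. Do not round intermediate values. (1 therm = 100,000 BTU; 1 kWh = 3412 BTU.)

Heat load = 269 therm × 100,000 = 26,900,000 BTU
Gas: input = 26,900,000 / 0.738 = 36,449,864 BTU = 364.5 therm → 364.5 × £1.79 = £652.45
Heat pump: 26,900,000 BTU / 3412 = 7,884 kWh heat; / 2.2 = 3,584 kWh in → × £0.228 = £817.06
Difference = |£652.45 − £817.06| = £164.61

£164.61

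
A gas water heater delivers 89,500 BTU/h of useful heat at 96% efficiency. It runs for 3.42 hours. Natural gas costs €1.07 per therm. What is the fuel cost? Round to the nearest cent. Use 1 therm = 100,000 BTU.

€3.41

Heat delivered = 89,500 BTU/h × 3.42 h = 306,090 BTU
Gas input = 306,090 / 0.96 = 318,844 BTU
= 318,844 / 100,000 = 3.188 therm
Cost = 3.188 × €1.07/therm = €3.41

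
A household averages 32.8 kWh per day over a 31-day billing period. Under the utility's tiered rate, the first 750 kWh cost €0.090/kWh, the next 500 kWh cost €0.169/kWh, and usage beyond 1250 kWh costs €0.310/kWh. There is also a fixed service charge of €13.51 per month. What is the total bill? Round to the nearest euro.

€126

Usage = 32.8 kWh/day × 31 days = 1016.8 kWh
First 750 kWh × €0.090 = €67.50
Next 266.8 kWh × €0.169 = €45.09
Remaining tier: 0 kWh (not reached)
Energy charge = €112.59; + service €13.51 = €126.10 ≈ €126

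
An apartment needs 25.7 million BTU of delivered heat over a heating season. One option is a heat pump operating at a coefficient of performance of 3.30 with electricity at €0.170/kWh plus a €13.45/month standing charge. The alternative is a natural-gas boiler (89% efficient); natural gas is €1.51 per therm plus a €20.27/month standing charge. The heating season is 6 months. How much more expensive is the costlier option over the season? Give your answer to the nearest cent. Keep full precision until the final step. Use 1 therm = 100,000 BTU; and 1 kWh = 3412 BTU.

Heat load = 25.7 × 10⁶ BTU = 25,700,000 BTU
Gas: input = 25,700,000 / 0.89 = 28,876,404 BTU = 288.8 therm → 288.8 × €1.51 = €436.03; + 6 × €20.27 standing = €557.65
Heat pump: 25,700,000 BTU / 3412 = 7,532 kWh heat; / 3.30 = 2,282 kWh in → × €0.170 = €388.02; + 6 × €13.45 standing = €468.72
Difference = |€557.65 − €468.72| = €88.93

€88.93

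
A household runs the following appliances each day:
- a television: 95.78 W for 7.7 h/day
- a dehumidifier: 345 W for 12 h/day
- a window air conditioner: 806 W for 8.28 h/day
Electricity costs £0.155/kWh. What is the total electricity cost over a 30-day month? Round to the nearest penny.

television: 95.78 W × 7.7 h × 30 d = 22,125 Wh = 22.13 kWh
dehumidifier: 345 W × 12 h × 30 d = 124,200 Wh = 124.2 kWh
window air conditioner: 806 W × 8.28 h × 30 d = 200,210 Wh = 200.2 kWh
Total energy = 22.13 + 124.2 + 200.2 = 346.5 kWh
Cost = 346.5 kWh × £0.155 = £53.71

£53.71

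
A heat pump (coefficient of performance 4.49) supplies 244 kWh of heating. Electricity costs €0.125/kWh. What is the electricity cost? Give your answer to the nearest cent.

€6.79

Electrical input = 244 kWh / 4.49 = 54.34 kWh
Cost = 54.34 × €0.125/kWh = €6.79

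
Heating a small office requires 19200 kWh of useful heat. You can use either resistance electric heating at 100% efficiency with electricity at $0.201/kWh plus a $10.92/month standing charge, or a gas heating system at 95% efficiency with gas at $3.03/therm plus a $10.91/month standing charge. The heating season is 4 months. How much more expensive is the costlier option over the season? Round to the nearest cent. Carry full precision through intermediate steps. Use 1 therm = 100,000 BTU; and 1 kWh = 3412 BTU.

Heat load = 19200 kWh × 3412 = 65,510,400 BTU
Gas: input = 65,510,400 / 0.95 = 68,958,316 BTU = 689.6 therm → 689.6 × $3.03 = $2,089.44; + 4 × $10.91 standing = $2,133.08
Electric: 65,510,400 BTU / 3412 = 19,200 kWh → × $0.201 = $3,859.20; + 4 × $10.92 standing = $3,902.88
Difference = |$2,133.08 − $3,902.88| = $1,769.80

$1769.80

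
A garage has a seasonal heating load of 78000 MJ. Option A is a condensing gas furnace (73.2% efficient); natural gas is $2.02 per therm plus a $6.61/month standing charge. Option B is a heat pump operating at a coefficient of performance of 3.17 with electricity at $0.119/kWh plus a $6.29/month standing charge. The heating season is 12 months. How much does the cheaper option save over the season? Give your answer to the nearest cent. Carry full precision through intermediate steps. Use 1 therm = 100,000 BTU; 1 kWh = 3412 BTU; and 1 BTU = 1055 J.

Heat load = 78000 MJ = 78,000,000,000 J / 1055 = 73,933,649 BTU
Gas: input = 73,933,649 / 0.732 = 101,002,253 BTU = 1,010 therm → 1,010 × $2.02 = $2,040.25; + 12 × $6.61 standing = $2,119.57
Heat pump: 73,933,649 BTU / 3412 = 21,670 kWh heat; / 3.17 = 6,836 kWh in → × $0.119 = $813.43; + 12 × $6.29 standing = $888.91
Difference = |$2,119.57 − $888.91| = $1,230.65

$1230.65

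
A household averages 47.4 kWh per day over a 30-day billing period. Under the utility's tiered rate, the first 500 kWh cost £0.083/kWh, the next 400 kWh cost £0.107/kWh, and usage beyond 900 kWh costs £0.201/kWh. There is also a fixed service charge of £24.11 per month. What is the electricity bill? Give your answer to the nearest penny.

Usage = 47.4 kWh/day × 30 days = 1422 kWh
First 500 kWh × £0.083 = £41.50
Next 400 kWh × £0.107 = £42.80
Remaining 522 kWh × £0.201 = £104.92
Energy charge = £189.22; + service £24.11 = £213.33

£213.33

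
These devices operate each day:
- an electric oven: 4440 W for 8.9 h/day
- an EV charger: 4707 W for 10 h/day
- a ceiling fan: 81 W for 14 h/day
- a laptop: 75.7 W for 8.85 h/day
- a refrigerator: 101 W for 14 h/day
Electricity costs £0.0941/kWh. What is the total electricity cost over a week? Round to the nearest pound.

electric oven: 4440 W × 8.9 h × 7 d = 276,612 Wh = 276.6 kWh
EV charger: 4707 W × 10 h × 7 d = 329,490 Wh = 329.5 kWh
ceiling fan: 81 W × 14 h × 7 d = 7,938 Wh = 7.938 kWh
laptop: 75.7 W × 8.85 h × 7 d = 4,690 Wh = 4.69 kWh
refrigerator: 101 W × 14 h × 7 d = 9,898 Wh = 9.898 kWh
Total energy = 276.6 + 329.5 + 7.938 + 4.69 + 9.898 = 628.6 kWh
Cost = 628.6 kWh × £0.0941 = £59.15 ≈ £59

£59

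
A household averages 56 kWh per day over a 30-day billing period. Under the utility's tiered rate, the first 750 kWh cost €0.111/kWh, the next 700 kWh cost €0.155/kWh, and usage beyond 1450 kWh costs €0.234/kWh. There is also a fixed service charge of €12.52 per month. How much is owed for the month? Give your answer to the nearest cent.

€258.09

Usage = 56 kWh/day × 30 days = 1680 kWh
First 750 kWh × €0.111 = €83.25
Next 700 kWh × €0.155 = €108.50
Remaining 230 kWh × €0.234 = €53.82
Energy charge = €245.57; + service €12.52 = €258.09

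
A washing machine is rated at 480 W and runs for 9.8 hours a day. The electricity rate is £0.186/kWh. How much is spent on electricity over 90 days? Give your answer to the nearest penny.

£78.74

Energy = 480 W × 9.8 h/day × 90 days = 423,360 Wh = 423.4 kWh
Cost = 423.4 kWh × £0.186/kWh = £78.74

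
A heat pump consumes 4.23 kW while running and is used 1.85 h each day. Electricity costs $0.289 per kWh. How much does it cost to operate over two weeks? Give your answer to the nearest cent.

$31.66

Energy = 4230 W × 1.85 h/day × 14 days = 109,557 Wh = 109.6 kWh
Cost = 109.6 kWh × $0.289/kWh = $31.66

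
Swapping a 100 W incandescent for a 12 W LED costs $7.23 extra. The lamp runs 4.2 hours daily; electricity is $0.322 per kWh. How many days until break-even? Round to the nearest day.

Power saved = 100 − 12 = 88 W
Daily energy saved = 88 W × 4.2 h = 369.6 Wh = 0.3696 kWh
Daily savings = 0.3696 × $0.322 = $0.1190
Payback = $7.23 / $0.1190 per day = 60.75 days

61 days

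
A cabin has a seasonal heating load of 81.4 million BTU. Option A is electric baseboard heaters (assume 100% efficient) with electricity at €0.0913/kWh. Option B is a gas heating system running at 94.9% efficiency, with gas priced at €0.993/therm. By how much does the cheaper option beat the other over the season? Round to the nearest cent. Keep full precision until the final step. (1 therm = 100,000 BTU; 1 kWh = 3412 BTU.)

€1326.40

Heat load = 81.4 × 10⁶ BTU = 81,400,000 BTU
Gas: input = 81,400,000 / 0.949 = 85,774,499 BTU = 857.7 therm → 857.7 × €0.993 = €851.74
Electric: 81,400,000 BTU / 3412 = 23,860 kWh → × €0.0913 = €2,178.14
Difference = |€851.74 − €2,178.14| = €1,326.40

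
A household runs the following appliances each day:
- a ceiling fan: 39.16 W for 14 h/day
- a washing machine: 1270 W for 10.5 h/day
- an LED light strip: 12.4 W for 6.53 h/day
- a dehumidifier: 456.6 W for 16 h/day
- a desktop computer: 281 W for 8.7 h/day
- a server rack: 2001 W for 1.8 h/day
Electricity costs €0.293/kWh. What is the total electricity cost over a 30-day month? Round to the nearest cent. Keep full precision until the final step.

€240.11

ceiling fan: 39.16 W × 14 h × 30 d = 16,447 Wh = 16.45 kWh
washing machine: 1270 W × 10.5 h × 30 d = 400,050 Wh = 400.1 kWh
LED light strip: 12.4 W × 6.53 h × 30 d = 2,429 Wh = 2.429 kWh
dehumidifier: 456.6 W × 16 h × 30 d = 219,168 Wh = 219.2 kWh
desktop computer: 281 W × 8.7 h × 30 d = 73,341 Wh = 73.34 kWh
server rack: 2001 W × 1.8 h × 30 d = 108,054 Wh = 108.1 kWh
Total energy = 16.45 + 400.1 + 2.429 + 219.2 + 73.34 + 108.1 = 819.5 kWh
Cost = 819.5 kWh × €0.293 = €240.11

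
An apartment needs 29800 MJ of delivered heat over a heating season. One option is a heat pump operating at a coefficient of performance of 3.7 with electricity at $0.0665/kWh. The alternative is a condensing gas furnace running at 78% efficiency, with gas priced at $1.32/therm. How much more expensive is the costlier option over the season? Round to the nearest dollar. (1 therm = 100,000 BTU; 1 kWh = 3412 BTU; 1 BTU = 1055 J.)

Heat load = 29800 MJ = 29,800,000,000 J / 1055 = 28,246,445 BTU
Gas: input = 28,246,445 / 0.78 = 36,213,392 BTU = 362.1 therm → 362.1 × $1.32 = $478.02
Heat pump: 28,246,445 BTU / 3412 = 8,279 kWh heat; / 3.7 = 2,237 kWh in → × $0.0665 = $148.79
Difference = |$478.02 − $148.79| = $329.23 ≈ $329

$329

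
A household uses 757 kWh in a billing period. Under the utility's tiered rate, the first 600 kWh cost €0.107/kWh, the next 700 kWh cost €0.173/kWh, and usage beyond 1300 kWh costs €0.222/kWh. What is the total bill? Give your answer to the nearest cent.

€91.36

First 600 kWh × €0.107 = €64.20
Next 157 kWh × €0.173 = €27.16
Remaining tier: 0 kWh (not reached)
Total = €91.36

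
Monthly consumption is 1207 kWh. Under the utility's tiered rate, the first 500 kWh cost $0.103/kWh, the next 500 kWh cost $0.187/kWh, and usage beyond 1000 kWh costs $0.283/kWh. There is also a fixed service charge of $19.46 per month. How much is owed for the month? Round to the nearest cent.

First 500 kWh × $0.103 = $51.50
Next 500 kWh × $0.187 = $93.50
Remaining 207 kWh × $0.283 = $58.58
Energy charge = $203.58; + service $19.46 = $223.04

$223.04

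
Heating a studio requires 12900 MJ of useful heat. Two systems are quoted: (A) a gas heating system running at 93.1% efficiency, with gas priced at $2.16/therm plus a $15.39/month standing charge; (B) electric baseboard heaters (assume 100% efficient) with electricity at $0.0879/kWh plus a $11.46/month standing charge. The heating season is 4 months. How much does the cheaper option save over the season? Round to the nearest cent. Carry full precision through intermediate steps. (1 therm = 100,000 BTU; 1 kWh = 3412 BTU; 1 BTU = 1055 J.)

$15.60

Heat load = 12900 MJ = 12,900,000,000 J / 1055 = 12,227,488 BTU
Gas: input = 12,227,488 / 0.931 = 13,133,714 BTU = 131.3 therm → 131.3 × $2.16 = $283.69; + 4 × $15.39 standing = $345.25
Electric: 12,227,488 BTU / 3412 = 3,584 kWh → × $0.0879 = $315.00; + 4 × $11.46 standing = $360.84
Difference = |$345.25 − $360.84| = $15.60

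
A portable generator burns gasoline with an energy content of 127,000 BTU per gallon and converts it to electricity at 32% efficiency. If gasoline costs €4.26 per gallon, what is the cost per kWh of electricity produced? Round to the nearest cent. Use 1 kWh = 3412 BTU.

€0.36

Electrical output per gallon = 127,000 BTU × 0.32 / 3412 BTU/kWh = 11.91 kWh
Cost per kWh = €4.26 / 11.91 kWh = €0.358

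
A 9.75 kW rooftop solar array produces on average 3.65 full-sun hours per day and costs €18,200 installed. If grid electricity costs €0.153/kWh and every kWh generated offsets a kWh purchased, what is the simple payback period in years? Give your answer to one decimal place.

Daily generation = 9.75 kW × 3.65 h = 35.59 kWh
Annual generation = 35.59 × 365 = 12989 kWh
Annual savings = 12989 × €0.153 = €1,987.38
Payback = €18,200 / €1,987.38 = 9.16 years

9.2 years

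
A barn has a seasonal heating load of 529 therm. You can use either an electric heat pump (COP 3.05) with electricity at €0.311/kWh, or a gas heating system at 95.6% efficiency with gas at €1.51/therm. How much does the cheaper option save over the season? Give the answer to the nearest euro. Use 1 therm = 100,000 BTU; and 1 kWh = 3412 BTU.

€745

Heat load = 529 therm × 100,000 = 52,900,000 BTU
Gas: input = 52,900,000 / 0.956 = 55,334,728 BTU = 553.3 therm → 553.3 × €1.51 = €835.55
Heat pump: 52,900,000 BTU / 3412 = 15,500 kWh heat; / 3.05 = 5,083 kWh in → × €0.311 = €1,580.91
Difference = |€835.55 − €1,580.91| = €745.36 ≈ €745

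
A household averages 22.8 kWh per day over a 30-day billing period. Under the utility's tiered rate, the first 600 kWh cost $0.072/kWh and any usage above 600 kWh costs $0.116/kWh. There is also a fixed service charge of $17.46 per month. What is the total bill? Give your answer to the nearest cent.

$70.40

Usage = 22.8 kWh/day × 30 days = 684 kWh
First 600 kWh × $0.072 = $43.20
Remaining 84 kWh × $0.116 = $9.74
Energy charge = $52.94; + service $17.46 = $70.40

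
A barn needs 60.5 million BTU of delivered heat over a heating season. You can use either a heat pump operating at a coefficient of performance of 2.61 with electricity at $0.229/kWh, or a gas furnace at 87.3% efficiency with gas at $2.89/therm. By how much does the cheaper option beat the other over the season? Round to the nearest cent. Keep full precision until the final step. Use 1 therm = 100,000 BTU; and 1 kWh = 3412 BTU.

$447.05

Heat load = 60.5 × 10⁶ BTU = 60,500,000 BTU
Gas: input = 60,500,000 / 0.873 = 69,301,260 BTU = 693 therm → 693 × $2.89 = $2,002.81
Heat pump: 60,500,000 BTU / 3412 = 17,730 kWh heat; / 2.61 = 6,794 kWh in → × $0.229 = $1,555.76
Difference = |$2,002.81 − $1,555.76| = $447.05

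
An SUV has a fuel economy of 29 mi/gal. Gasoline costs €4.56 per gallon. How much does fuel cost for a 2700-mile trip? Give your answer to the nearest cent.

Fuel = 2700 mi / 29 mpg = 93.1 gal
Cost = 93.1 gal × €4.56/gal = €424.55

€424.55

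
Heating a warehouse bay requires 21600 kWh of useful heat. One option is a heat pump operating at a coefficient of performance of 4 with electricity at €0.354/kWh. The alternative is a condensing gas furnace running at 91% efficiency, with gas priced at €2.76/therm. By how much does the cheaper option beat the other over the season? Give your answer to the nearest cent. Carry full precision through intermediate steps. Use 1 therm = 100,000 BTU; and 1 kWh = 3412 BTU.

€323.67

Heat load = 21600 kWh × 3412 = 73,699,200 BTU
Gas: input = 73,699,200 / 0.91 = 80,988,132 BTU = 809.9 therm → 809.9 × €2.76 = €2,235.27
Heat pump: 73,699,200 BTU / 3412 = 21,600 kWh heat; / 4 = 5,400 kWh in → × €0.354 = €1,911.60
Difference = |€2,235.27 − €1,911.60| = €323.67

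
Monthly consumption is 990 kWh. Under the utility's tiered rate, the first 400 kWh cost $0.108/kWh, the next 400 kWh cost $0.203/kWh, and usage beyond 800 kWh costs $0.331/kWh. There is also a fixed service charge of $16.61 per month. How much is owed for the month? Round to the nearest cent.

First 400 kWh × $0.108 = $43.20
Next 400 kWh × $0.203 = $81.20
Remaining 190 kWh × $0.331 = $62.89
Energy charge = $187.29; + service $16.61 = $203.90

$203.90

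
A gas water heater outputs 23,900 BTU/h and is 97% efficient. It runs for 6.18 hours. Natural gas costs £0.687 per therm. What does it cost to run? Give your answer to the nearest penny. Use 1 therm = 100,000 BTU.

Heat delivered = 23,900 BTU/h × 6.18 h = 147,702 BTU
Gas input = 147,702 / 0.97 = 152,270 BTU
= 152,270 / 100,000 = 1.523 therm
Cost = 1.523 × £0.687/therm = £1.05

£1.05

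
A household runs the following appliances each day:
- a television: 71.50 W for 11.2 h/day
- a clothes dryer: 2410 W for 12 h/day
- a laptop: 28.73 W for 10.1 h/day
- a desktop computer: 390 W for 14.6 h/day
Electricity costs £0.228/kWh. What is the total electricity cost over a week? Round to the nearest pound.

£57

television: 71.50 W × 11.2 h × 7 d = 5,606 Wh = 5.606 kWh
clothes dryer: 2410 W × 12 h × 7 d = 202,440 Wh = 202.4 kWh
laptop: 28.73 W × 10.1 h × 7 d = 2,031 Wh = 2.031 kWh
desktop computer: 390 W × 14.6 h × 7 d = 39,858 Wh = 39.86 kWh
Total energy = 5.606 + 202.4 + 2.031 + 39.86 = 249.9 kWh
Cost = 249.9 kWh × £0.228 = £56.99 ≈ £57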